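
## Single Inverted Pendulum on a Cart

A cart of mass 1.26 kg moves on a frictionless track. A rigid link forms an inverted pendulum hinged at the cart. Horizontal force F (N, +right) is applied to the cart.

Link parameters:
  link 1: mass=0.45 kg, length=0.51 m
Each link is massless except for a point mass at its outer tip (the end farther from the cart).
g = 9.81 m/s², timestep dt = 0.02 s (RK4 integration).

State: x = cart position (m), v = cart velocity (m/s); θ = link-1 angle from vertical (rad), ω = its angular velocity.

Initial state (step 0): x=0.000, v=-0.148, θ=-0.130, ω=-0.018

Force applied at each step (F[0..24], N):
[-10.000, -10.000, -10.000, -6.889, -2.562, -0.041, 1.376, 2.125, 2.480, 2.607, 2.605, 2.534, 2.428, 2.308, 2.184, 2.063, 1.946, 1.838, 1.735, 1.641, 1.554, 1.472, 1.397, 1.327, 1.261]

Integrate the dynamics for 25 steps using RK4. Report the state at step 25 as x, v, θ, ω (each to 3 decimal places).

Answer: x=-0.222, v=-0.179, θ=0.053, ω=-0.015

Derivation:
apply F[0]=-10.000 → step 1: x=-0.004, v=-0.297, θ=-0.128, ω=0.222
apply F[1]=-10.000 → step 2: x=-0.012, v=-0.446, θ=-0.121, ω=0.464
apply F[2]=-10.000 → step 3: x=-0.022, v=-0.596, θ=-0.109, ω=0.712
apply F[3]=-6.889 → step 4: x=-0.035, v=-0.698, θ=-0.094, ω=0.873
apply F[4]=-2.562 → step 5: x=-0.050, v=-0.733, θ=-0.076, ω=0.908
apply F[5]=-0.041 → step 6: x=-0.064, v=-0.730, θ=-0.058, ω=0.875
apply F[6]=+1.376 → step 7: x=-0.079, v=-0.704, θ=-0.041, ω=0.807
apply F[7]=+2.125 → step 8: x=-0.092, v=-0.668, θ=-0.026, ω=0.724
apply F[8]=+2.480 → step 9: x=-0.105, v=-0.628, θ=-0.012, ω=0.637
apply F[9]=+2.607 → step 10: x=-0.117, v=-0.586, θ=-0.000, ω=0.552
apply F[10]=+2.605 → step 11: x=-0.129, v=-0.545, θ=0.010, ω=0.474
apply F[11]=+2.534 → step 12: x=-0.139, v=-0.506, θ=0.019, ω=0.402
apply F[12]=+2.428 → step 13: x=-0.149, v=-0.469, θ=0.026, ω=0.339
apply F[13]=+2.308 → step 14: x=-0.158, v=-0.434, θ=0.032, ω=0.282
apply F[14]=+2.184 → step 15: x=-0.166, v=-0.402, θ=0.037, ω=0.232
apply F[15]=+2.063 → step 16: x=-0.174, v=-0.372, θ=0.042, ω=0.189
apply F[16]=+1.946 → step 17: x=-0.181, v=-0.344, θ=0.045, ω=0.151
apply F[17]=+1.838 → step 18: x=-0.188, v=-0.318, θ=0.048, ω=0.118
apply F[18]=+1.735 → step 19: x=-0.194, v=-0.294, θ=0.050, ω=0.090
apply F[19]=+1.641 → step 20: x=-0.200, v=-0.272, θ=0.051, ω=0.065
apply F[20]=+1.554 → step 21: x=-0.205, v=-0.251, θ=0.052, ω=0.044
apply F[21]=+1.472 → step 22: x=-0.210, v=-0.231, θ=0.053, ω=0.026
apply F[22]=+1.397 → step 23: x=-0.214, v=-0.213, θ=0.053, ω=0.010
apply F[23]=+1.327 → step 24: x=-0.218, v=-0.195, θ=0.054, ω=-0.003
apply F[24]=+1.261 → step 25: x=-0.222, v=-0.179, θ=0.053, ω=-0.015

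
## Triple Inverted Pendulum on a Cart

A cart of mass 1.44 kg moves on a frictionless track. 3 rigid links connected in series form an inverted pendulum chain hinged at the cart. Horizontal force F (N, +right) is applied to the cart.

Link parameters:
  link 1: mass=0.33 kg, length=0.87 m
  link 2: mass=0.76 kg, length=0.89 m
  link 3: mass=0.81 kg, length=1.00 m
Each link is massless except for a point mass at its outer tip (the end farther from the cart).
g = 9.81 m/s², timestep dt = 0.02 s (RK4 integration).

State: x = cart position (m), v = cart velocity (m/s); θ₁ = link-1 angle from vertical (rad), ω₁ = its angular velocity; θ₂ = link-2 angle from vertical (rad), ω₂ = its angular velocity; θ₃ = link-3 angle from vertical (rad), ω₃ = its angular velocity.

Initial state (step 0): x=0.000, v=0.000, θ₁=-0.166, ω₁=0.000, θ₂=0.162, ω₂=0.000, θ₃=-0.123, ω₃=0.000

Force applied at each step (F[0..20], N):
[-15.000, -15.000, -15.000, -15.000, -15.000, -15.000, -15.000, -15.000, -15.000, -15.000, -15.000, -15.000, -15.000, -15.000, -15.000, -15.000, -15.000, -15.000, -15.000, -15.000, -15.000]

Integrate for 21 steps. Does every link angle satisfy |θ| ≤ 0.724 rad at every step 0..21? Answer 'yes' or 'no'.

apply F[0]=-15.000 → step 1: x=-0.002, v=-0.177, θ₁=-0.167, ω₁=-0.071, θ₂=0.165, ω₂=0.341, θ₃=-0.124, ω₃=-0.077
apply F[1]=-15.000 → step 2: x=-0.007, v=-0.355, θ₁=-0.169, ω₁=-0.138, θ₂=0.176, ω₂=0.679, θ₃=-0.126, ω₃=-0.154
apply F[2]=-15.000 → step 3: x=-0.016, v=-0.534, θ₁=-0.172, ω₁=-0.195, θ₂=0.193, ω₂=1.011, θ₃=-0.130, ω₃=-0.228
apply F[3]=-15.000 → step 4: x=-0.028, v=-0.716, θ₁=-0.177, ω₁=-0.238, θ₂=0.216, ω₂=1.332, θ₃=-0.135, ω₃=-0.299
apply F[4]=-15.000 → step 5: x=-0.045, v=-0.899, θ₁=-0.182, ω₁=-0.261, θ₂=0.246, ω₂=1.638, θ₃=-0.142, ω₃=-0.364
apply F[5]=-15.000 → step 6: x=-0.064, v=-1.085, θ₁=-0.187, ω₁=-0.259, θ₂=0.281, ω₂=1.925, θ₃=-0.150, ω₃=-0.422
apply F[6]=-15.000 → step 7: x=-0.088, v=-1.274, θ₁=-0.192, ω₁=-0.229, θ₂=0.323, ω₂=2.191, θ₃=-0.159, ω₃=-0.471
apply F[7]=-15.000 → step 8: x=-0.115, v=-1.465, θ₁=-0.196, ω₁=-0.167, θ₂=0.369, ω₂=2.434, θ₃=-0.168, ω₃=-0.511
apply F[8]=-15.000 → step 9: x=-0.147, v=-1.659, θ₁=-0.198, ω₁=-0.073, θ₂=0.420, ω₂=2.655, θ₃=-0.179, ω₃=-0.540
apply F[9]=-15.000 → step 10: x=-0.182, v=-1.854, θ₁=-0.198, ω₁=0.053, θ₂=0.475, ω₂=2.857, θ₃=-0.190, ω₃=-0.558
apply F[10]=-15.000 → step 11: x=-0.221, v=-2.051, θ₁=-0.196, ω₁=0.211, θ₂=0.534, ω₂=3.039, θ₃=-0.201, ω₃=-0.565
apply F[11]=-15.000 → step 12: x=-0.264, v=-2.250, θ₁=-0.190, ω₁=0.402, θ₂=0.596, ω₂=3.205, θ₃=-0.213, ω₃=-0.562
apply F[12]=-15.000 → step 13: x=-0.311, v=-2.450, θ₁=-0.180, ω₁=0.625, θ₂=0.662, ω₂=3.356, θ₃=-0.224, ω₃=-0.547
apply F[13]=-15.000 → step 14: x=-0.362, v=-2.651, θ₁=-0.165, ω₁=0.879, θ₂=0.731, ω₂=3.490, θ₃=-0.234, ω₃=-0.521
apply F[14]=-15.000 → step 15: x=-0.417, v=-2.854, θ₁=-0.144, ω₁=1.167, θ₂=0.802, ω₂=3.607, θ₃=-0.244, ω₃=-0.484
apply F[15]=-15.000 → step 16: x=-0.476, v=-3.059, θ₁=-0.118, ω₁=1.487, θ₂=0.875, ω₂=3.704, θ₃=-0.254, ω₃=-0.437
apply F[16]=-15.000 → step 17: x=-0.539, v=-3.265, θ₁=-0.084, ω₁=1.840, θ₂=0.950, ω₂=3.777, θ₃=-0.262, ω₃=-0.380
apply F[17]=-15.000 → step 18: x=-0.607, v=-3.473, θ₁=-0.044, ω₁=2.226, θ₂=1.026, ω₂=3.819, θ₃=-0.269, ω₃=-0.313
apply F[18]=-15.000 → step 19: x=-0.678, v=-3.681, θ₁=0.005, ω₁=2.642, θ₂=1.102, ω₂=3.822, θ₃=-0.274, ω₃=-0.237
apply F[19]=-15.000 → step 20: x=-0.754, v=-3.889, θ₁=0.062, ω₁=3.086, θ₂=1.178, ω₂=3.774, θ₃=-0.278, ω₃=-0.155
apply F[20]=-15.000 → step 21: x=-0.834, v=-4.095, θ₁=0.128, ω₁=3.554, θ₂=1.253, ω₂=3.664, θ₃=-0.280, ω₃=-0.066
Max |angle| over trajectory = 1.253 rad; bound = 0.724 → exceeded.

Answer: no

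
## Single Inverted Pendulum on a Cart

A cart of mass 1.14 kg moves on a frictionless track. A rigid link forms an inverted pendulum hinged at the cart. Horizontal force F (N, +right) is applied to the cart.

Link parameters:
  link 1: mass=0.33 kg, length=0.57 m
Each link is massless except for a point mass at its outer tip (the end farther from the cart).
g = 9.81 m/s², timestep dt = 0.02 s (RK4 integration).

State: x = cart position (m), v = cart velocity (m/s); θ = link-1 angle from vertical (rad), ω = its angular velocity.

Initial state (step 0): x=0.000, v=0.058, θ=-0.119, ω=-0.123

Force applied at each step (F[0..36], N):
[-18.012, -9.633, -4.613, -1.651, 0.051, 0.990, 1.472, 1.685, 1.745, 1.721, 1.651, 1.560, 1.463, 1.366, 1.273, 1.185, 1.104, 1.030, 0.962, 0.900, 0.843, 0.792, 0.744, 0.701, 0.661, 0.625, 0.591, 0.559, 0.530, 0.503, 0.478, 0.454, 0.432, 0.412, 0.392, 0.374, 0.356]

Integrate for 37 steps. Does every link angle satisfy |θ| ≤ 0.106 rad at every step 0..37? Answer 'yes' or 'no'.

Answer: no

Derivation:
apply F[0]=-18.012 → step 1: x=-0.002, v=-0.250, θ=-0.117, ω=0.373
apply F[1]=-9.633 → step 2: x=-0.009, v=-0.412, θ=-0.107, ω=0.617
apply F[2]=-4.613 → step 3: x=-0.018, v=-0.488, θ=-0.093, ω=0.714
apply F[3]=-1.651 → step 4: x=-0.028, v=-0.512, θ=-0.079, ω=0.727
apply F[4]=+0.051 → step 5: x=-0.038, v=-0.507, θ=-0.065, ω=0.694
apply F[5]=+0.990 → step 6: x=-0.048, v=-0.486, θ=-0.051, ω=0.638
apply F[6]=+1.472 → step 7: x=-0.057, v=-0.458, θ=-0.039, ω=0.573
apply F[7]=+1.685 → step 8: x=-0.066, v=-0.427, θ=-0.029, ω=0.506
apply F[8]=+1.745 → step 9: x=-0.074, v=-0.395, θ=-0.019, ω=0.442
apply F[9]=+1.721 → step 10: x=-0.082, v=-0.364, θ=-0.011, ω=0.382
apply F[10]=+1.651 → step 11: x=-0.089, v=-0.334, θ=-0.004, ω=0.328
apply F[11]=+1.560 → step 12: x=-0.095, v=-0.307, θ=0.002, ω=0.280
apply F[12]=+1.463 → step 13: x=-0.101, v=-0.281, θ=0.008, ω=0.237
apply F[13]=+1.366 → step 14: x=-0.106, v=-0.258, θ=0.012, ω=0.199
apply F[14]=+1.273 → step 15: x=-0.111, v=-0.236, θ=0.016, ω=0.166
apply F[15]=+1.185 → step 16: x=-0.116, v=-0.217, θ=0.019, ω=0.137
apply F[16]=+1.104 → step 17: x=-0.120, v=-0.198, θ=0.021, ω=0.112
apply F[17]=+1.030 → step 18: x=-0.124, v=-0.182, θ=0.023, ω=0.090
apply F[18]=+0.962 → step 19: x=-0.127, v=-0.166, θ=0.025, ω=0.071
apply F[19]=+0.900 → step 20: x=-0.130, v=-0.152, θ=0.026, ω=0.055
apply F[20]=+0.843 → step 21: x=-0.133, v=-0.138, θ=0.027, ω=0.041
apply F[21]=+0.792 → step 22: x=-0.136, v=-0.126, θ=0.028, ω=0.029
apply F[22]=+0.744 → step 23: x=-0.138, v=-0.115, θ=0.028, ω=0.018
apply F[23]=+0.701 → step 24: x=-0.141, v=-0.104, θ=0.028, ω=0.009
apply F[24]=+0.661 → step 25: x=-0.143, v=-0.094, θ=0.028, ω=0.001
apply F[25]=+0.625 → step 26: x=-0.144, v=-0.085, θ=0.028, ω=-0.005
apply F[26]=+0.591 → step 27: x=-0.146, v=-0.076, θ=0.028, ω=-0.011
apply F[27]=+0.559 → step 28: x=-0.147, v=-0.068, θ=0.028, ω=-0.016
apply F[28]=+0.530 → step 29: x=-0.149, v=-0.060, θ=0.028, ω=-0.020
apply F[29]=+0.503 → step 30: x=-0.150, v=-0.053, θ=0.027, ω=-0.023
apply F[30]=+0.478 → step 31: x=-0.151, v=-0.046, θ=0.027, ω=-0.026
apply F[31]=+0.454 → step 32: x=-0.152, v=-0.039, θ=0.026, ω=-0.028
apply F[32]=+0.432 → step 33: x=-0.152, v=-0.033, θ=0.026, ω=-0.030
apply F[33]=+0.412 → step 34: x=-0.153, v=-0.027, θ=0.025, ω=-0.031
apply F[34]=+0.392 → step 35: x=-0.153, v=-0.022, θ=0.024, ω=-0.032
apply F[35]=+0.374 → step 36: x=-0.154, v=-0.017, θ=0.024, ω=-0.033
apply F[36]=+0.356 → step 37: x=-0.154, v=-0.012, θ=0.023, ω=-0.034
Max |angle| over trajectory = 0.119 rad; bound = 0.106 → exceeded.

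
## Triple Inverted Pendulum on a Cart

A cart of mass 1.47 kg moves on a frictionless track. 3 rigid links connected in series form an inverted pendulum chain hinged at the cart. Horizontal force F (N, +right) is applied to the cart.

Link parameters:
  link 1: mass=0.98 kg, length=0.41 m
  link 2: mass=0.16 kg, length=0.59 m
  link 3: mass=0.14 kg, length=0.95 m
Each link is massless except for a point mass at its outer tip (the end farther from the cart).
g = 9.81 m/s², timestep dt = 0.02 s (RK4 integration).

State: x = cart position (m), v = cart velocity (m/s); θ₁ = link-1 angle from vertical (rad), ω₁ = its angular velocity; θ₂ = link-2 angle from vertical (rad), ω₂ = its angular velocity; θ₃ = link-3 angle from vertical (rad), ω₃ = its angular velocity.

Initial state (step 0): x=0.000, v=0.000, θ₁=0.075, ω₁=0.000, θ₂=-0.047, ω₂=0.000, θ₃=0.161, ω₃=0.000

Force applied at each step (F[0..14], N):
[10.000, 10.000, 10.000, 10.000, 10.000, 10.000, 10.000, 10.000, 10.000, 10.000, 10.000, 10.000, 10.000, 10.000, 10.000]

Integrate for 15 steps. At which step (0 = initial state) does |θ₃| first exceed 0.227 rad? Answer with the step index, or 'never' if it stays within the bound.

apply F[0]=+10.000 → step 1: x=0.001, v=0.123, θ₁=0.073, ω₁=-0.246, θ₂=-0.048, ω₂=-0.113, θ₃=0.162, ω₃=0.080
apply F[1]=+10.000 → step 2: x=0.005, v=0.247, θ₁=0.065, ω₁=-0.498, θ₂=-0.052, ω₂=-0.224, θ₃=0.164, ω₃=0.160
apply F[2]=+10.000 → step 3: x=0.011, v=0.373, θ₁=0.053, ω₁=-0.760, θ₂=-0.057, ω₂=-0.333, θ₃=0.168, ω₃=0.241
apply F[3]=+10.000 → step 4: x=0.020, v=0.502, θ₁=0.035, ω₁=-1.038, θ₂=-0.065, ω₂=-0.438, θ₃=0.174, ω₃=0.324
apply F[4]=+10.000 → step 5: x=0.031, v=0.634, θ₁=0.011, ω₁=-1.337, θ₂=-0.075, ω₂=-0.536, θ₃=0.181, ω₃=0.408
apply F[5]=+10.000 → step 6: x=0.045, v=0.770, θ₁=-0.019, ω₁=-1.663, θ₂=-0.086, ω₂=-0.625, θ₃=0.190, ω₃=0.491
apply F[6]=+10.000 → step 7: x=0.062, v=0.912, θ₁=-0.056, ω₁=-2.018, θ₂=-0.099, ω₂=-0.702, θ₃=0.201, ω₃=0.572
apply F[7]=+10.000 → step 8: x=0.082, v=1.057, θ₁=-0.100, ω₁=-2.406, θ₂=-0.114, ω₂=-0.764, θ₃=0.213, ω₃=0.648
apply F[8]=+10.000 → step 9: x=0.104, v=1.205, θ₁=-0.152, ω₁=-2.825, θ₂=-0.130, ω₂=-0.807, θ₃=0.227, ω₃=0.713
apply F[9]=+10.000 → step 10: x=0.130, v=1.355, θ₁=-0.213, ω₁=-3.272, θ₂=-0.146, ω₂=-0.830, θ₃=0.241, ω₃=0.762
apply F[10]=+10.000 → step 11: x=0.159, v=1.501, θ₁=-0.283, ω₁=-3.738, θ₂=-0.163, ω₂=-0.836, θ₃=0.257, ω₃=0.790
apply F[11]=+10.000 → step 12: x=0.190, v=1.639, θ₁=-0.363, ω₁=-4.209, θ₂=-0.180, ω₂=-0.829, θ₃=0.273, ω₃=0.789
apply F[12]=+10.000 → step 13: x=0.224, v=1.764, θ₁=-0.452, ω₁=-4.672, θ₂=-0.196, ω₂=-0.819, θ₃=0.288, ω₃=0.757
apply F[13]=+10.000 → step 14: x=0.260, v=1.870, θ₁=-0.549, ω₁=-5.113, θ₂=-0.212, ω₂=-0.820, θ₃=0.303, ω₃=0.692
apply F[14]=+10.000 → step 15: x=0.299, v=1.952, θ₁=-0.656, ω₁=-5.522, θ₂=-0.229, ω₂=-0.847, θ₃=0.316, ω₃=0.598
|θ₃| = 0.241 > 0.227 first at step 10.

Answer: 10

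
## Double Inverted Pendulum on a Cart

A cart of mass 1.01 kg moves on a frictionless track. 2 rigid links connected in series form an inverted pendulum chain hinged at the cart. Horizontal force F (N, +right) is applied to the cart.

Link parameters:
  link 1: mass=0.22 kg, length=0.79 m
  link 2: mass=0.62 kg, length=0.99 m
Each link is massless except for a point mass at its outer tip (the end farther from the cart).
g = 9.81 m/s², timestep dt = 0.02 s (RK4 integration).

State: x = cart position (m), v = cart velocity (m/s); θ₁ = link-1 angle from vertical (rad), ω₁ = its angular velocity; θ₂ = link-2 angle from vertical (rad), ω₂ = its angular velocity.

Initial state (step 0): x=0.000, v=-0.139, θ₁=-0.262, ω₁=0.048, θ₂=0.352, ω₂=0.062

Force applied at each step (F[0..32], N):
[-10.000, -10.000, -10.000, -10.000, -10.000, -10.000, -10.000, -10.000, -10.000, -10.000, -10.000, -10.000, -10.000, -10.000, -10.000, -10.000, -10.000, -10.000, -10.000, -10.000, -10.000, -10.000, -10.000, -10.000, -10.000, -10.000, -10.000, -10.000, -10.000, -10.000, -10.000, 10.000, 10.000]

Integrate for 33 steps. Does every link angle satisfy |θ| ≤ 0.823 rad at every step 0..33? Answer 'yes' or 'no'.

apply F[0]=-10.000 → step 1: x=-0.005, v=-0.311, θ₁=-0.262, ω₁=-0.008, θ₂=0.356, ω₂=0.330
apply F[1]=-10.000 → step 2: x=-0.012, v=-0.484, θ₁=-0.262, ω₁=-0.059, θ₂=0.365, ω₂=0.596
apply F[2]=-10.000 → step 3: x=-0.024, v=-0.657, θ₁=-0.264, ω₁=-0.101, θ₂=0.380, ω₂=0.858
apply F[3]=-10.000 → step 4: x=-0.039, v=-0.831, θ₁=-0.266, ω₁=-0.130, θ₂=0.399, ω₂=1.115
apply F[4]=-10.000 → step 5: x=-0.057, v=-1.006, θ₁=-0.269, ω₁=-0.144, θ₂=0.424, ω₂=1.364
apply F[5]=-10.000 → step 6: x=-0.079, v=-1.183, θ₁=-0.272, ω₁=-0.138, θ₂=0.454, ω₂=1.606
apply F[6]=-10.000 → step 7: x=-0.104, v=-1.361, θ₁=-0.274, ω₁=-0.109, θ₂=0.488, ω₂=1.839
apply F[7]=-10.000 → step 8: x=-0.133, v=-1.540, θ₁=-0.276, ω₁=-0.055, θ₂=0.528, ω₂=2.064
apply F[8]=-10.000 → step 9: x=-0.166, v=-1.721, θ₁=-0.276, ω₁=0.026, θ₂=0.571, ω₂=2.279
apply F[9]=-10.000 → step 10: x=-0.202, v=-1.903, θ₁=-0.275, ω₁=0.138, θ₂=0.619, ω₂=2.485
apply F[10]=-10.000 → step 11: x=-0.242, v=-2.087, θ₁=-0.271, ω₁=0.282, θ₂=0.670, ω₂=2.681
apply F[11]=-10.000 → step 12: x=-0.286, v=-2.272, θ₁=-0.263, ω₁=0.461, θ₂=0.726, ω₂=2.869
apply F[12]=-10.000 → step 13: x=-0.333, v=-2.459, θ₁=-0.252, ω₁=0.677, θ₂=0.785, ω₂=3.047
apply F[13]=-10.000 → step 14: x=-0.384, v=-2.647, θ₁=-0.236, ω₁=0.930, θ₂=0.848, ω₂=3.213
apply F[14]=-10.000 → step 15: x=-0.439, v=-2.836, θ₁=-0.214, ω₁=1.224, θ₂=0.913, ω₂=3.366
apply F[15]=-10.000 → step 16: x=-0.498, v=-3.028, θ₁=-0.187, ω₁=1.560, θ₂=0.982, ω₂=3.502
apply F[16]=-10.000 → step 17: x=-0.560, v=-3.221, θ₁=-0.152, ω₁=1.938, θ₂=1.053, ω₂=3.616
apply F[17]=-10.000 → step 18: x=-0.626, v=-3.417, θ₁=-0.109, ω₁=2.357, θ₂=1.127, ω₂=3.699
apply F[18]=-10.000 → step 19: x=-0.697, v=-3.614, θ₁=-0.057, ω₁=2.815, θ₂=1.201, ω₂=3.742
apply F[19]=-10.000 → step 20: x=-0.771, v=-3.812, θ₁=0.004, ω₁=3.309, θ₂=1.276, ω₂=3.734
apply F[20]=-10.000 → step 21: x=-0.849, v=-4.009, θ₁=0.075, ω₁=3.830, θ₂=1.350, ω₂=3.660
apply F[21]=-10.000 → step 22: x=-0.931, v=-4.203, θ₁=0.157, ω₁=4.373, θ₂=1.422, ω₂=3.506
apply F[22]=-10.000 → step 23: x=-1.017, v=-4.390, θ₁=0.250, ω₁=4.928, θ₂=1.490, ω₂=3.258
apply F[23]=-10.000 → step 24: x=-1.107, v=-4.563, θ₁=0.354, ω₁=5.490, θ₂=1.551, ω₂=2.904
apply F[24]=-10.000 → step 25: x=-1.200, v=-4.717, θ₁=0.470, ω₁=6.062, θ₂=1.605, ω₂=2.432
apply F[25]=-10.000 → step 26: x=-1.295, v=-4.841, θ₁=0.597, ω₁=6.654, θ₂=1.648, ω₂=1.834
apply F[26]=-10.000 → step 27: x=-1.393, v=-4.921, θ₁=0.736, ω₁=7.293, θ₂=1.677, ω₂=1.096
apply F[27]=-10.000 → step 28: x=-1.492, v=-4.935, θ₁=0.889, ω₁=8.026, θ₂=1.691, ω₂=0.201
apply F[28]=-10.000 → step 29: x=-1.590, v=-4.839, θ₁=1.059, ω₁=8.917, θ₂=1.684, ω₂=-0.875
apply F[29]=-10.000 → step 30: x=-1.684, v=-4.544, θ₁=1.247, ω₁=9.996, θ₂=1.655, ω₂=-2.096
apply F[30]=-10.000 → step 31: x=-1.769, v=-3.930, θ₁=1.458, ω₁=11.018, θ₂=1.601, ω₂=-3.123
apply F[31]=+10.000 → step 32: x=-1.837, v=-2.862, θ₁=1.682, ω₁=11.258, θ₂=1.537, ω₂=-3.115
apply F[32]=+10.000 → step 33: x=-1.885, v=-1.904, θ₁=1.904, ω₁=10.850, θ₂=1.484, ω₂=-2.120
Max |angle| over trajectory = 1.904 rad; bound = 0.823 → exceeded.

Answer: no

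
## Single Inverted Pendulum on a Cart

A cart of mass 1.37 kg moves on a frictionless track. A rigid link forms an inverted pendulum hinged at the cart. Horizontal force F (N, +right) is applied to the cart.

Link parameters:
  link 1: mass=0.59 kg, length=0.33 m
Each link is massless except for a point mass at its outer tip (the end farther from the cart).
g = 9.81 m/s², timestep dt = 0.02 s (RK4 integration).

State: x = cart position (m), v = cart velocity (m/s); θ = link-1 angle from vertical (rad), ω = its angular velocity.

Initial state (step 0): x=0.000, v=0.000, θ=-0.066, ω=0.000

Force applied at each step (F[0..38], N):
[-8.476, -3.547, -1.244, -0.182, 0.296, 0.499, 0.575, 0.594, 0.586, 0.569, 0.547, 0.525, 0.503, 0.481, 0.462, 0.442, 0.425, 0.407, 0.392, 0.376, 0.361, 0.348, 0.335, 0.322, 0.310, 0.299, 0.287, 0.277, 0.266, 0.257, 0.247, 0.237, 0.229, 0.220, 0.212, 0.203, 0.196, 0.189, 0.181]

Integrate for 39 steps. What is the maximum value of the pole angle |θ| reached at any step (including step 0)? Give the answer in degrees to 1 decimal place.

Answer: 3.8°

Derivation:
apply F[0]=-8.476 → step 1: x=-0.001, v=-0.118, θ=-0.063, ω=0.318
apply F[1]=-3.547 → step 2: x=-0.004, v=-0.165, θ=-0.055, ω=0.425
apply F[2]=-1.244 → step 3: x=-0.007, v=-0.179, θ=-0.047, ω=0.436
apply F[3]=-0.182 → step 4: x=-0.011, v=-0.178, θ=-0.038, ω=0.408
apply F[4]=+0.296 → step 5: x=-0.014, v=-0.171, θ=-0.031, ω=0.366
apply F[5]=+0.499 → step 6: x=-0.018, v=-0.161, θ=-0.024, ω=0.321
apply F[6]=+0.575 → step 7: x=-0.021, v=-0.151, θ=-0.018, ω=0.278
apply F[7]=+0.594 → step 8: x=-0.024, v=-0.141, θ=-0.013, ω=0.238
apply F[8]=+0.586 → step 9: x=-0.027, v=-0.131, θ=-0.008, ω=0.204
apply F[9]=+0.569 → step 10: x=-0.029, v=-0.123, θ=-0.004, ω=0.173
apply F[10]=+0.547 → step 11: x=-0.031, v=-0.114, θ=-0.001, ω=0.147
apply F[11]=+0.525 → step 12: x=-0.034, v=-0.107, θ=0.001, ω=0.123
apply F[12]=+0.503 → step 13: x=-0.036, v=-0.100, θ=0.004, ω=0.103
apply F[13]=+0.481 → step 14: x=-0.038, v=-0.093, θ=0.006, ω=0.086
apply F[14]=+0.462 → step 15: x=-0.039, v=-0.087, θ=0.007, ω=0.071
apply F[15]=+0.442 → step 16: x=-0.041, v=-0.081, θ=0.008, ω=0.058
apply F[16]=+0.425 → step 17: x=-0.043, v=-0.076, θ=0.009, ω=0.047
apply F[17]=+0.407 → step 18: x=-0.044, v=-0.070, θ=0.010, ω=0.037
apply F[18]=+0.392 → step 19: x=-0.046, v=-0.066, θ=0.011, ω=0.029
apply F[19]=+0.376 → step 20: x=-0.047, v=-0.061, θ=0.011, ω=0.022
apply F[20]=+0.361 → step 21: x=-0.048, v=-0.057, θ=0.012, ω=0.016
apply F[21]=+0.348 → step 22: x=-0.049, v=-0.053, θ=0.012, ω=0.011
apply F[22]=+0.335 → step 23: x=-0.050, v=-0.049, θ=0.012, ω=0.006
apply F[23]=+0.322 → step 24: x=-0.051, v=-0.045, θ=0.012, ω=0.002
apply F[24]=+0.310 → step 25: x=-0.052, v=-0.042, θ=0.012, ω=-0.001
apply F[25]=+0.299 → step 26: x=-0.053, v=-0.038, θ=0.012, ω=-0.004
apply F[26]=+0.287 → step 27: x=-0.053, v=-0.035, θ=0.012, ω=-0.006
apply F[27]=+0.277 → step 28: x=-0.054, v=-0.032, θ=0.012, ω=-0.008
apply F[28]=+0.266 → step 29: x=-0.055, v=-0.029, θ=0.012, ω=-0.009
apply F[29]=+0.257 → step 30: x=-0.055, v=-0.027, θ=0.012, ω=-0.011
apply F[30]=+0.247 → step 31: x=-0.056, v=-0.024, θ=0.011, ω=-0.012
apply F[31]=+0.237 → step 32: x=-0.056, v=-0.021, θ=0.011, ω=-0.013
apply F[32]=+0.229 → step 33: x=-0.057, v=-0.019, θ=0.011, ω=-0.013
apply F[33]=+0.220 → step 34: x=-0.057, v=-0.017, θ=0.011, ω=-0.014
apply F[34]=+0.212 → step 35: x=-0.057, v=-0.015, θ=0.010, ω=-0.014
apply F[35]=+0.203 → step 36: x=-0.058, v=-0.012, θ=0.010, ω=-0.015
apply F[36]=+0.196 → step 37: x=-0.058, v=-0.010, θ=0.010, ω=-0.015
apply F[37]=+0.189 → step 38: x=-0.058, v=-0.008, θ=0.010, ω=-0.015
apply F[38]=+0.181 → step 39: x=-0.058, v=-0.007, θ=0.009, ω=-0.015
Max |angle| over trajectory = 0.066 rad = 3.8°.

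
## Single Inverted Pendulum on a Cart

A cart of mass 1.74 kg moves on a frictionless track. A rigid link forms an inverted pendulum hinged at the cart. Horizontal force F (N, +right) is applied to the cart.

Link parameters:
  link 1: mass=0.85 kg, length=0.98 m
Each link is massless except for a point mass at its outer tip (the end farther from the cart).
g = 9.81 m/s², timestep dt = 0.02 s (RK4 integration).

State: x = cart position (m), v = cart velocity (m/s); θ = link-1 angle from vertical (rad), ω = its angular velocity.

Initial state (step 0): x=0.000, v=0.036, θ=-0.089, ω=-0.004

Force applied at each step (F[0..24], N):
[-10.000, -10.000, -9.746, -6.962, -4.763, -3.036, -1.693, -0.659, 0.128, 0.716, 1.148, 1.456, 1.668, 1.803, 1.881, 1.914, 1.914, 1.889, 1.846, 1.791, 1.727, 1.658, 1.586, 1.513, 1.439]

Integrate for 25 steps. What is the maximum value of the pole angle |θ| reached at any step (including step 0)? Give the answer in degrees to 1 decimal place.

Answer: 5.1°

Derivation:
apply F[0]=-10.000 → step 1: x=-0.000, v=-0.070, θ=-0.088, ω=0.086
apply F[1]=-10.000 → step 2: x=-0.003, v=-0.176, θ=-0.086, ω=0.177
apply F[2]=-9.746 → step 3: x=-0.007, v=-0.280, θ=-0.081, ω=0.265
apply F[3]=-6.962 → step 4: x=-0.014, v=-0.352, θ=-0.075, ω=0.323
apply F[4]=-4.763 → step 5: x=-0.021, v=-0.400, θ=-0.068, ω=0.358
apply F[5]=-3.036 → step 6: x=-0.030, v=-0.429, θ=-0.061, ω=0.374
apply F[6]=-1.693 → step 7: x=-0.038, v=-0.443, θ=-0.054, ω=0.377
apply F[7]=-0.659 → step 8: x=-0.047, v=-0.446, θ=-0.046, ω=0.370
apply F[8]=+0.128 → step 9: x=-0.056, v=-0.440, θ=-0.039, ω=0.356
apply F[9]=+0.716 → step 10: x=-0.065, v=-0.429, θ=-0.032, ω=0.337
apply F[10]=+1.148 → step 11: x=-0.073, v=-0.413, θ=-0.025, ω=0.315
apply F[11]=+1.456 → step 12: x=-0.081, v=-0.394, θ=-0.019, ω=0.291
apply F[12]=+1.668 → step 13: x=-0.089, v=-0.373, θ=-0.014, ω=0.267
apply F[13]=+1.803 → step 14: x=-0.096, v=-0.352, θ=-0.009, ω=0.242
apply F[14]=+1.881 → step 15: x=-0.103, v=-0.329, θ=-0.004, ω=0.218
apply F[15]=+1.914 → step 16: x=-0.109, v=-0.307, θ=-0.000, ω=0.195
apply F[16]=+1.914 → step 17: x=-0.115, v=-0.285, θ=0.004, ω=0.173
apply F[17]=+1.889 → step 18: x=-0.121, v=-0.264, θ=0.007, ω=0.153
apply F[18]=+1.846 → step 19: x=-0.126, v=-0.244, θ=0.010, ω=0.134
apply F[19]=+1.791 → step 20: x=-0.130, v=-0.224, θ=0.012, ω=0.116
apply F[20]=+1.727 → step 21: x=-0.135, v=-0.206, θ=0.014, ω=0.100
apply F[21]=+1.658 → step 22: x=-0.139, v=-0.188, θ=0.016, ω=0.085
apply F[22]=+1.586 → step 23: x=-0.142, v=-0.171, θ=0.018, ω=0.071
apply F[23]=+1.513 → step 24: x=-0.146, v=-0.156, θ=0.019, ω=0.059
apply F[24]=+1.439 → step 25: x=-0.149, v=-0.141, θ=0.020, ω=0.048
Max |angle| over trajectory = 0.089 rad = 5.1°.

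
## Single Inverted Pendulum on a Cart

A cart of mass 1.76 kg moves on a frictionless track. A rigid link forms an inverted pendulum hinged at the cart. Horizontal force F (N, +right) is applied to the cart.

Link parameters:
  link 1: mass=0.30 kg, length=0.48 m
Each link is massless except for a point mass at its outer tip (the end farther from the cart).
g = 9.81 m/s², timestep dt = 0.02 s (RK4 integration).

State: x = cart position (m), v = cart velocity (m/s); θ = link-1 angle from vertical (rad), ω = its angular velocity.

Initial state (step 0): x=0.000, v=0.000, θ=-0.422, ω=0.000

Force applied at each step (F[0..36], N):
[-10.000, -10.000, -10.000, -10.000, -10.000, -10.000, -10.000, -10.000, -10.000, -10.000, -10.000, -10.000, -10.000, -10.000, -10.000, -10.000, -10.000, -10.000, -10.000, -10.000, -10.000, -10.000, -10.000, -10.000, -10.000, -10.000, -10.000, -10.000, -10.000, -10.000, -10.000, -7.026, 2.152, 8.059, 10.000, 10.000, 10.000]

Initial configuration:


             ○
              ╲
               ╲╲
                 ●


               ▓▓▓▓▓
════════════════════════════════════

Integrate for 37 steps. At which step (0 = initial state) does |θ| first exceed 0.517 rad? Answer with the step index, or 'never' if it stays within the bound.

apply F[0]=-10.000 → step 1: x=-0.001, v=-0.098, θ=-0.422, ω=0.019
apply F[1]=-10.000 → step 2: x=-0.004, v=-0.197, θ=-0.421, ω=0.039
apply F[2]=-10.000 → step 3: x=-0.009, v=-0.295, θ=-0.420, ω=0.059
apply F[3]=-10.000 → step 4: x=-0.016, v=-0.393, θ=-0.419, ω=0.080
apply F[4]=-10.000 → step 5: x=-0.025, v=-0.492, θ=-0.417, ω=0.102
apply F[5]=-10.000 → step 6: x=-0.035, v=-0.590, θ=-0.415, ω=0.124
apply F[6]=-10.000 → step 7: x=-0.048, v=-0.689, θ=-0.412, ω=0.148
apply F[7]=-10.000 → step 8: x=-0.063, v=-0.788, θ=-0.409, ω=0.174
apply F[8]=-10.000 → step 9: x=-0.080, v=-0.887, θ=-0.405, ω=0.201
apply F[9]=-10.000 → step 10: x=-0.098, v=-0.986, θ=-0.401, ω=0.230
apply F[10]=-10.000 → step 11: x=-0.119, v=-1.085, θ=-0.396, ω=0.262
apply F[11]=-10.000 → step 12: x=-0.142, v=-1.184, θ=-0.390, ω=0.297
apply F[12]=-10.000 → step 13: x=-0.167, v=-1.284, θ=-0.384, ω=0.335
apply F[13]=-10.000 → step 14: x=-0.193, v=-1.384, θ=-0.377, ω=0.376
apply F[14]=-10.000 → step 15: x=-0.222, v=-1.484, θ=-0.369, ω=0.421
apply F[15]=-10.000 → step 16: x=-0.253, v=-1.584, θ=-0.360, ω=0.471
apply F[16]=-10.000 → step 17: x=-0.285, v=-1.685, θ=-0.350, ω=0.526
apply F[17]=-10.000 → step 18: x=-0.320, v=-1.786, θ=-0.339, ω=0.586
apply F[18]=-10.000 → step 19: x=-0.357, v=-1.888, θ=-0.327, ω=0.653
apply F[19]=-10.000 → step 20: x=-0.395, v=-1.990, θ=-0.313, ω=0.727
apply F[20]=-10.000 → step 21: x=-0.436, v=-2.093, θ=-0.297, ω=0.808
apply F[21]=-10.000 → step 22: x=-0.479, v=-2.196, θ=-0.280, ω=0.898
apply F[22]=-10.000 → step 23: x=-0.524, v=-2.300, θ=-0.261, ω=0.998
apply F[23]=-10.000 → step 24: x=-0.571, v=-2.405, θ=-0.240, ω=1.108
apply F[24]=-10.000 → step 25: x=-0.620, v=-2.511, θ=-0.217, ω=1.230
apply F[25]=-10.000 → step 26: x=-0.672, v=-2.618, θ=-0.191, ω=1.365
apply F[26]=-10.000 → step 27: x=-0.725, v=-2.726, θ=-0.162, ω=1.514
apply F[27]=-10.000 → step 28: x=-0.781, v=-2.835, θ=-0.130, ω=1.679
apply F[28]=-10.000 → step 29: x=-0.839, v=-2.945, θ=-0.095, ω=1.861
apply F[29]=-10.000 → step 30: x=-0.899, v=-3.056, θ=-0.056, ω=2.061
apply F[30]=-10.000 → step 31: x=-0.961, v=-3.169, θ=-0.012, ω=2.282
apply F[31]=-7.026 → step 32: x=-1.025, v=-3.249, θ=0.035, ω=2.453
apply F[32]=+2.152 → step 33: x=-1.090, v=-3.226, θ=0.084, ω=2.430
apply F[33]=+8.059 → step 34: x=-1.153, v=-3.137, θ=0.131, ω=2.289
apply F[34]=+10.000 → step 35: x=-1.215, v=-3.028, θ=0.175, ω=2.127
apply F[35]=+10.000 → step 36: x=-1.274, v=-2.920, θ=0.216, ω=1.986
apply F[36]=+10.000 → step 37: x=-1.332, v=-2.814, θ=0.254, ω=1.865
max |θ| = 0.422 ≤ 0.517 over all 38 states.

Answer: never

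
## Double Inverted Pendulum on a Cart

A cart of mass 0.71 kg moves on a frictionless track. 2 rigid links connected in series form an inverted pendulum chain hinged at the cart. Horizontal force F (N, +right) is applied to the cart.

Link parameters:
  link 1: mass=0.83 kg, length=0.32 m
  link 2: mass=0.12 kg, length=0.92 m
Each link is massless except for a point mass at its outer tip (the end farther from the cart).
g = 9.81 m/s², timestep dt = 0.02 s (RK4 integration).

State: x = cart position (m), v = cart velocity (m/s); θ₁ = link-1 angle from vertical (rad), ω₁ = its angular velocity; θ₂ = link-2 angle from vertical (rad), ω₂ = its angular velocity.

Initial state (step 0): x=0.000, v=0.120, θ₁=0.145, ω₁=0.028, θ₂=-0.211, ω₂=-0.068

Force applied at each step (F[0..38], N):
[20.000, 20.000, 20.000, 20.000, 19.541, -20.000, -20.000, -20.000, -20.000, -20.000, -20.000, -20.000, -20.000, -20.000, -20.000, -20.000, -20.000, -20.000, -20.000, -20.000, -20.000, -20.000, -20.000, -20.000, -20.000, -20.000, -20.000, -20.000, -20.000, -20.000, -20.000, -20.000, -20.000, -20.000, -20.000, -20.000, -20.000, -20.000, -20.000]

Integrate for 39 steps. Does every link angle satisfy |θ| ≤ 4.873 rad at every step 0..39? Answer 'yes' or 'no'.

apply F[0]=+20.000 → step 1: x=0.008, v=0.635, θ₁=0.131, ω₁=-1.442, θ₂=-0.213, ω₂=-0.179
apply F[1]=+20.000 → step 2: x=0.026, v=1.166, θ₁=0.087, ω₁=-2.992, θ₂=-0.218, ω₂=-0.266
apply F[2]=+20.000 → step 3: x=0.054, v=1.719, θ₁=0.010, ω₁=-4.673, θ₂=-0.224, ω₂=-0.310
apply F[3]=+20.000 → step 4: x=0.094, v=2.279, θ₁=-0.101, ω₁=-6.446, θ₂=-0.230, ω₂=-0.305
apply F[4]=+19.541 → step 5: x=0.145, v=2.773, θ₁=-0.246, ω₁=-8.078, θ₂=-0.236, ω₂=-0.291
apply F[5]=-20.000 → step 6: x=0.195, v=2.220, θ₁=-0.393, ω₁=-6.632, θ₂=-0.242, ω₂=-0.286
apply F[6]=-20.000 → step 7: x=0.234, v=1.744, θ₁=-0.514, ω₁=-5.580, θ₂=-0.247, ω₂=-0.247
apply F[7]=-20.000 → step 8: x=0.265, v=1.332, θ₁=-0.618, ω₁=-4.852, θ₂=-0.251, ω₂=-0.165
apply F[8]=-20.000 → step 9: x=0.288, v=0.966, θ₁=-0.710, ω₁=-4.370, θ₂=-0.254, ω₂=-0.046
apply F[9]=-20.000 → step 10: x=0.304, v=0.631, θ₁=-0.794, ω₁=-4.073, θ₂=-0.253, ω₂=0.103
apply F[10]=-20.000 → step 11: x=0.313, v=0.317, θ₁=-0.874, ω₁=-3.919, θ₂=-0.249, ω₂=0.276
apply F[11]=-20.000 → step 12: x=0.317, v=0.016, θ₁=-0.952, ω₁=-3.882, θ₂=-0.242, ω₂=0.466
apply F[12]=-20.000 → step 13: x=0.314, v=-0.279, θ₁=-1.030, ω₁=-3.942, θ₂=-0.231, ω₂=0.670
apply F[13]=-20.000 → step 14: x=0.305, v=-0.573, θ₁=-1.110, ω₁=-4.086, θ₂=-0.215, ω₂=0.884
apply F[14]=-20.000 → step 15: x=0.291, v=-0.871, θ₁=-1.194, ω₁=-4.308, θ₂=-0.195, ω₂=1.103
apply F[15]=-20.000 → step 16: x=0.271, v=-1.178, θ₁=-1.283, ω₁=-4.605, θ₂=-0.171, ω₂=1.323
apply F[16]=-20.000 → step 17: x=0.244, v=-1.499, θ₁=-1.379, ω₁=-4.978, θ₂=-0.142, ω₂=1.537
apply F[17]=-20.000 → step 18: x=0.210, v=-1.840, θ₁=-1.483, ω₁=-5.436, θ₂=-0.109, ω₂=1.738
apply F[18]=-20.000 → step 19: x=0.170, v=-2.209, θ₁=-1.597, ω₁=-5.996, θ₂=-0.073, ω₂=1.917
apply F[19]=-20.000 → step 20: x=0.122, v=-2.618, θ₁=-1.723, ω₁=-6.690, θ₂=-0.033, ω₂=2.061
apply F[20]=-20.000 → step 21: x=0.065, v=-3.081, θ₁=-1.866, ω₁=-7.571, θ₂=0.009, ω₂=2.154
apply F[21]=-20.000 → step 22: x=-0.002, v=-3.627, θ₁=-2.028, ω₁=-8.733, θ₂=0.053, ω₂=2.171
apply F[22]=-20.000 → step 23: x=-0.081, v=-4.297, θ₁=-2.218, ω₁=-10.349, θ₂=0.095, ω₂=2.077
apply F[23]=-20.000 → step 24: x=-0.175, v=-5.169, θ₁=-2.447, ω₁=-12.724, θ₂=0.135, ω₂=1.826
apply F[24]=-20.000 → step 25: x=-0.290, v=-6.322, θ₁=-2.735, ω₁=-16.232, θ₂=0.167, ω₂=1.427
apply F[25]=-20.000 → step 26: x=-0.428, v=-7.452, θ₁=-3.098, ω₁=-19.804, θ₂=0.194, ω₂=1.354
apply F[26]=-20.000 → step 27: x=-0.580, v=-7.479, θ₁=-3.497, ω₁=-19.434, θ₂=0.231, ω₂=2.515
apply F[27]=-20.000 → step 28: x=-0.723, v=-6.829, θ₁=-3.862, ω₁=-17.057, θ₂=0.297, ω₂=4.098
apply F[28]=-20.000 → step 29: x=-0.853, v=-6.211, θ₁=-4.185, ω₁=-15.353, θ₂=0.393, ω₂=5.434
apply F[29]=-20.000 → step 30: x=-0.972, v=-5.686, θ₁=-4.482, ω₁=-14.463, θ₂=0.513, ω₂=6.519
apply F[30]=-20.000 → step 31: x=-1.081, v=-5.192, θ₁=-4.767, ω₁=-14.172, θ₂=0.652, ω₂=7.385
apply F[31]=-20.000 → step 32: x=-1.180, v=-4.681, θ₁=-5.052, ω₁=-14.315, θ₂=0.806, ω₂=7.993
apply F[32]=-20.000 → step 33: x=-1.268, v=-4.149, θ₁=-5.342, ω₁=-14.715, θ₂=0.969, ω₂=8.214
apply F[33]=-20.000 → step 34: x=-1.346, v=-3.685, θ₁=-5.640, ω₁=-15.048, θ₂=1.131, ω₂=7.866
apply F[34]=-20.000 → step 35: x=-1.417, v=-3.498, θ₁=-5.939, ω₁=-14.741, θ₂=1.280, ω₂=6.905
apply F[35]=-20.000 → step 36: x=-1.489, v=-3.775, θ₁=-6.222, ω₁=-13.332, θ₂=1.406, ω₂=5.732
apply F[36]=-20.000 → step 37: x=-1.570, v=-4.382, θ₁=-6.468, ω₁=-11.262, θ₂=1.511, ω₂=4.935
apply F[37]=-20.000 → step 38: x=-1.665, v=-5.036, θ₁=-6.674, ω₁=-9.352, θ₂=1.606, ω₂=4.628
apply F[38]=-20.000 → step 39: x=-1.771, v=-5.604, θ₁=-6.845, ω₁=-7.930, θ₂=1.699, ω₂=4.613
Max |angle| over trajectory = 6.845 rad; bound = 4.873 → exceeded.

Answer: no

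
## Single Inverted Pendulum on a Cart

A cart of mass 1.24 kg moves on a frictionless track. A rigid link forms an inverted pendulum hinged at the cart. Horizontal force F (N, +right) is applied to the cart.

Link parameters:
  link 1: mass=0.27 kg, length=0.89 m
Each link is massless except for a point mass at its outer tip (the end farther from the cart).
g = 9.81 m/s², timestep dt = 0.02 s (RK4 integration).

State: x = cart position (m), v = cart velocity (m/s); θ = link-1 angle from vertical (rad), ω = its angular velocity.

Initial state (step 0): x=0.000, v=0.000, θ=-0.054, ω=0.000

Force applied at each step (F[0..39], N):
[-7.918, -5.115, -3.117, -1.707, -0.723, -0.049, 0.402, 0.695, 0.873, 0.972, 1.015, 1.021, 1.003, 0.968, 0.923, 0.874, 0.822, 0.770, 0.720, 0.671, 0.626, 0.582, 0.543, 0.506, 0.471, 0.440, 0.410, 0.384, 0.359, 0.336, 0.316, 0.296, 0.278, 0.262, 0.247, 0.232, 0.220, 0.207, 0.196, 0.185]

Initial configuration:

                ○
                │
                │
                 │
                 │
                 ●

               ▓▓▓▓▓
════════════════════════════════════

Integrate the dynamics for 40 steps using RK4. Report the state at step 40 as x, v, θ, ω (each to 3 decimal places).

apply F[0]=-7.918 → step 1: x=-0.001, v=-0.125, θ=-0.053, ω=0.129
apply F[1]=-5.115 → step 2: x=-0.005, v=-0.206, θ=-0.049, ω=0.208
apply F[2]=-3.117 → step 3: x=-0.009, v=-0.254, θ=-0.045, ω=0.251
apply F[3]=-1.707 → step 4: x=-0.014, v=-0.280, θ=-0.040, ω=0.271
apply F[4]=-0.723 → step 5: x=-0.020, v=-0.290, θ=-0.034, ω=0.274
apply F[5]=-0.049 → step 6: x=-0.026, v=-0.289, θ=-0.029, ω=0.267
apply F[6]=+0.402 → step 7: x=-0.032, v=-0.282, θ=-0.023, ω=0.252
apply F[7]=+0.695 → step 8: x=-0.037, v=-0.269, θ=-0.019, ω=0.234
apply F[8]=+0.873 → step 9: x=-0.042, v=-0.255, θ=-0.014, ω=0.214
apply F[9]=+0.972 → step 10: x=-0.047, v=-0.239, θ=-0.010, ω=0.193
apply F[10]=+1.015 → step 11: x=-0.052, v=-0.222, θ=-0.006, ω=0.173
apply F[11]=+1.021 → step 12: x=-0.056, v=-0.205, θ=-0.003, ω=0.153
apply F[12]=+1.003 → step 13: x=-0.060, v=-0.189, θ=-0.000, ω=0.134
apply F[13]=+0.968 → step 14: x=-0.064, v=-0.173, θ=0.002, ω=0.117
apply F[14]=+0.923 → step 15: x=-0.067, v=-0.159, θ=0.004, ω=0.101
apply F[15]=+0.874 → step 16: x=-0.070, v=-0.145, θ=0.006, ω=0.087
apply F[16]=+0.822 → step 17: x=-0.073, v=-0.132, θ=0.008, ω=0.074
apply F[17]=+0.770 → step 18: x=-0.075, v=-0.120, θ=0.009, ω=0.062
apply F[18]=+0.720 → step 19: x=-0.078, v=-0.108, θ=0.010, ω=0.052
apply F[19]=+0.671 → step 20: x=-0.080, v=-0.098, θ=0.011, ω=0.042
apply F[20]=+0.626 → step 21: x=-0.082, v=-0.089, θ=0.012, ω=0.034
apply F[21]=+0.582 → step 22: x=-0.083, v=-0.080, θ=0.013, ω=0.027
apply F[22]=+0.543 → step 23: x=-0.085, v=-0.071, θ=0.013, ω=0.020
apply F[23]=+0.506 → step 24: x=-0.086, v=-0.064, θ=0.013, ω=0.015
apply F[24]=+0.471 → step 25: x=-0.087, v=-0.057, θ=0.014, ω=0.010
apply F[25]=+0.440 → step 26: x=-0.088, v=-0.050, θ=0.014, ω=0.006
apply F[26]=+0.410 → step 27: x=-0.089, v=-0.044, θ=0.014, ω=0.002
apply F[27]=+0.384 → step 28: x=-0.090, v=-0.039, θ=0.014, ω=-0.001
apply F[28]=+0.359 → step 29: x=-0.091, v=-0.034, θ=0.014, ω=-0.004
apply F[29]=+0.336 → step 30: x=-0.092, v=-0.029, θ=0.014, ω=-0.006
apply F[30]=+0.316 → step 31: x=-0.092, v=-0.024, θ=0.014, ω=-0.008
apply F[31]=+0.296 → step 32: x=-0.093, v=-0.020, θ=0.013, ω=-0.010
apply F[32]=+0.278 → step 33: x=-0.093, v=-0.016, θ=0.013, ω=-0.011
apply F[33]=+0.262 → step 34: x=-0.093, v=-0.012, θ=0.013, ω=-0.013
apply F[34]=+0.247 → step 35: x=-0.093, v=-0.009, θ=0.013, ω=-0.014
apply F[35]=+0.232 → step 36: x=-0.094, v=-0.006, θ=0.012, ω=-0.014
apply F[36]=+0.220 → step 37: x=-0.094, v=-0.003, θ=0.012, ω=-0.015
apply F[37]=+0.207 → step 38: x=-0.094, v=0.000, θ=0.012, ω=-0.016
apply F[38]=+0.196 → step 39: x=-0.094, v=0.003, θ=0.012, ω=-0.016
apply F[39]=+0.185 → step 40: x=-0.094, v=0.005, θ=0.011, ω=-0.016

Answer: x=-0.094, v=0.005, θ=0.011, ω=-0.016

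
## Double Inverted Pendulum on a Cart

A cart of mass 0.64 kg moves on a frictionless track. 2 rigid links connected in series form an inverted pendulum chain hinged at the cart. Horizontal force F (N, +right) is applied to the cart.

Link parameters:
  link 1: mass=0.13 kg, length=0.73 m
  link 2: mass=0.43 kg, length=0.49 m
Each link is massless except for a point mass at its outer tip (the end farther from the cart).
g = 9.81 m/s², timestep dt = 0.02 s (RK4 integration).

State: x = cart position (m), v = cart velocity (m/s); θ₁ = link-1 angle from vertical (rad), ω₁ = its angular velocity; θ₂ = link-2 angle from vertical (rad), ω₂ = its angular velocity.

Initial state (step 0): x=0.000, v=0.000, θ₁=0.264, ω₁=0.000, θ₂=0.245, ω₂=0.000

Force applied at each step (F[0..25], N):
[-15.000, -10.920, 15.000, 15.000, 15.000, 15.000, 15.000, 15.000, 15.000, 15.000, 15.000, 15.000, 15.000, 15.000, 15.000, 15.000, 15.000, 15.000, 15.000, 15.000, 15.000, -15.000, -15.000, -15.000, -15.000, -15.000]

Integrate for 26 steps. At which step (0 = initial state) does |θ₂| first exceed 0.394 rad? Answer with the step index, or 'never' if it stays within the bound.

apply F[0]=-15.000 → step 1: x=-0.005, v=-0.482, θ₁=0.271, ω₁=0.714, θ₂=0.245, ω₂=-0.011
apply F[1]=-10.920 → step 2: x=-0.018, v=-0.842, θ₁=0.291, ω₁=1.273, θ₂=0.244, ω₂=-0.034
apply F[2]=+15.000 → step 3: x=-0.031, v=-0.447, θ₁=0.313, ω₁=0.913, θ₂=0.242, ω₂=-0.181
apply F[3]=+15.000 → step 4: x=-0.036, v=-0.059, θ₁=0.328, ω₁=0.600, θ₂=0.237, ω₂=-0.389
apply F[4]=+15.000 → step 5: x=-0.033, v=0.325, θ₁=0.337, ω₁=0.324, θ₂=0.226, ω₂=-0.651
apply F[5]=+15.000 → step 6: x=-0.023, v=0.708, θ₁=0.341, ω₁=0.076, θ₂=0.210, ω₂=-0.960
apply F[6]=+15.000 → step 7: x=-0.005, v=1.094, θ₁=0.340, ω₁=-0.153, θ₂=0.188, ω₂=-1.313
apply F[7]=+15.000 → step 8: x=0.021, v=1.484, θ₁=0.335, ω₁=-0.373, θ₂=0.158, ω₂=-1.705
apply F[8]=+15.000 → step 9: x=0.054, v=1.880, θ₁=0.325, ω₁=-0.593, θ₂=0.119, ω₂=-2.128
apply F[9]=+15.000 → step 10: x=0.096, v=2.286, θ₁=0.311, ω₁=-0.827, θ₂=0.072, ω₂=-2.570
apply F[10]=+15.000 → step 11: x=0.146, v=2.703, θ₁=0.292, ω₁=-1.092, θ₂=0.017, ω₂=-3.013
apply F[11]=+15.000 → step 12: x=0.204, v=3.132, θ₁=0.267, ω₁=-1.408, θ₂=-0.048, ω₂=-3.431
apply F[12]=+15.000 → step 13: x=0.271, v=3.574, θ₁=0.235, ω₁=-1.796, θ₂=-0.120, ω₂=-3.791
apply F[13]=+15.000 → step 14: x=0.347, v=4.027, θ₁=0.195, ω₁=-2.275, θ₂=-0.199, ω₂=-4.058
apply F[14]=+15.000 → step 15: x=0.432, v=4.490, θ₁=0.144, ω₁=-2.862, θ₂=-0.282, ω₂=-4.190
apply F[15]=+15.000 → step 16: x=0.527, v=4.960, θ₁=0.079, ω₁=-3.572, θ₂=-0.365, ω₂=-4.138
apply F[16]=+15.000 → step 17: x=0.631, v=5.431, θ₁=-0.000, ω₁=-4.415, θ₂=-0.446, ω₂=-3.841
apply F[17]=+15.000 → step 18: x=0.744, v=5.892, θ₁=-0.098, ω₁=-5.402, θ₂=-0.517, ω₂=-3.226
apply F[18]=+15.000 → step 19: x=0.866, v=6.318, θ₁=-0.217, ω₁=-6.529, θ₂=-0.572, ω₂=-2.224
apply F[19]=+15.000 → step 20: x=0.996, v=6.656, θ₁=-0.360, ω₁=-7.716, θ₂=-0.603, ω₂=-0.885
apply F[20]=+15.000 → step 21: x=1.131, v=6.823, θ₁=-0.524, ω₁=-8.619, θ₂=-0.609, ω₂=0.261
apply F[21]=-15.000 → step 22: x=1.261, v=6.129, θ₁=-0.691, ω₁=-8.000, θ₂=-0.602, ω₂=0.273
apply F[22]=-15.000 → step 23: x=1.377, v=5.502, θ₁=-0.844, ω₁=-7.383, θ₂=-0.600, ω₂=-0.094
apply F[23]=-15.000 → step 24: x=1.481, v=4.938, θ₁=-0.987, ω₁=-6.945, θ₂=-0.606, ω₂=-0.461
apply F[24]=-15.000 → step 25: x=1.575, v=4.411, θ₁=-1.123, ω₁=-6.687, θ₂=-0.618, ω₂=-0.749
apply F[25]=-15.000 → step 26: x=1.658, v=3.901, θ₁=-1.256, ω₁=-6.569, θ₂=-0.635, ω₂=-0.986
|θ₂| = 0.446 > 0.394 first at step 17.

Answer: 17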